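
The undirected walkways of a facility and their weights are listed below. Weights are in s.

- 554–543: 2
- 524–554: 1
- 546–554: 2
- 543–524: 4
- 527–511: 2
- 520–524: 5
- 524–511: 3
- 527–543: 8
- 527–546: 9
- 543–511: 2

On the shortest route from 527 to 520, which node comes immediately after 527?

Enumerating some paths:
527 → 511 → 543 → 524 → 520: 2+2+4+5 = 13
527 → 511 → 524 → 520: 2+3+5 = 10
527 → 511 → 543 → 554 → 524 → 520: 2+2+2+1+5 = 12
The minimum is 10 s via 527 → 511 → 524 → 520.
So from 527 the first move is to 511.

511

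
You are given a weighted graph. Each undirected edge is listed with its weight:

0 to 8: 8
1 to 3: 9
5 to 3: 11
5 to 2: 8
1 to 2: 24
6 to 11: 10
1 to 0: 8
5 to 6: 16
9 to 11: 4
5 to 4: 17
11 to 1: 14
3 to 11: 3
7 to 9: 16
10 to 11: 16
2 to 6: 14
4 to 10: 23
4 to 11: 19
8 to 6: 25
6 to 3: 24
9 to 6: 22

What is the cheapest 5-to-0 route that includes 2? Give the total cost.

Best 5 to 2: 5 → 2 costing 8
Best 2 to 0: 2 → 1 → 0 costing 32
Total via 2: 8 + 32 = 40.

40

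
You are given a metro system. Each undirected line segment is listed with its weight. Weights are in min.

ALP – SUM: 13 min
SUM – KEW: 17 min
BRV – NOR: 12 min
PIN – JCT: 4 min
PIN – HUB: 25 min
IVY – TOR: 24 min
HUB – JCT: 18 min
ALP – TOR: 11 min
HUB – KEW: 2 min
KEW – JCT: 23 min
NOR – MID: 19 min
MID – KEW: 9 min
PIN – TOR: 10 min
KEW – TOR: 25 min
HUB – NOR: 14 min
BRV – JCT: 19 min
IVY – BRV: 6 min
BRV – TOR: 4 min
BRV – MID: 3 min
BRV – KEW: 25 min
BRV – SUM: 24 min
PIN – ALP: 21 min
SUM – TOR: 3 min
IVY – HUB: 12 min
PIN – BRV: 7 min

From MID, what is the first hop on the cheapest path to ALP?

BRV

Candidate routes:
MID - BRV - TOR - SUM - ALP: 3+4+3+13 = 23
MID - BRV - PIN - ALP: 3+7+21 = 31
MID - BRV - TOR - ALP: 3+4+11 = 18
The minimum is 18 min via MID - BRV - TOR - ALP.
So from MID the first move is to BRV.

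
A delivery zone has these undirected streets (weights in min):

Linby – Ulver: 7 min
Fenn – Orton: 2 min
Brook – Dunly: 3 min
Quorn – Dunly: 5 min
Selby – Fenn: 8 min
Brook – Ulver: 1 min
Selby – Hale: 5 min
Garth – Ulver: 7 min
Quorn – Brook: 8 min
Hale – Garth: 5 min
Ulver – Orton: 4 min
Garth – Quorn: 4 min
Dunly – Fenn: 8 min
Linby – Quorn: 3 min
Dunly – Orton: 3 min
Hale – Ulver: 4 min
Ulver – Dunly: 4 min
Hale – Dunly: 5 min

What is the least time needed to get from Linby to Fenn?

Running Dijkstra from Linby:
Linby: 0
Quorn: 3  (via Linby)
Garth: 7  (via Quorn)
Ulver: 7  (via Linby)
Brook: 8  (via Ulver)
Dunly: 8  (via Quorn)
Hale: 11  (via Ulver)
Orton: 11  (via Ulver)
Fenn: 13  (via Orton)
Shortest route: Linby → Ulver → Orton → Fenn = 13 min.

13 min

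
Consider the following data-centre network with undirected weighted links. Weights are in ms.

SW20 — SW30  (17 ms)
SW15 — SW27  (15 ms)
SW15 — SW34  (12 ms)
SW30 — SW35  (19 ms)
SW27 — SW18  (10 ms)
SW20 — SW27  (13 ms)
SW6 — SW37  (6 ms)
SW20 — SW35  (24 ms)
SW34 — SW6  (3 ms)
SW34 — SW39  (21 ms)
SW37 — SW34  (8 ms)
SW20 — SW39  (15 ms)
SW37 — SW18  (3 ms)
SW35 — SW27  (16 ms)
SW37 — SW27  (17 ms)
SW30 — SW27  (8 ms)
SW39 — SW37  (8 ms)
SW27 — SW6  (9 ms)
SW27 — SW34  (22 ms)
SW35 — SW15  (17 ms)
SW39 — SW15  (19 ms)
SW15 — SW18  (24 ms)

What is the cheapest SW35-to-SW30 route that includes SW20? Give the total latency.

Shortest SW35→SW20: SW35–SW20 = 24
Shortest SW20→SW30: SW20–SW30 = 17
Total via SW20: 24 + 17 = 41 ms.

41 ms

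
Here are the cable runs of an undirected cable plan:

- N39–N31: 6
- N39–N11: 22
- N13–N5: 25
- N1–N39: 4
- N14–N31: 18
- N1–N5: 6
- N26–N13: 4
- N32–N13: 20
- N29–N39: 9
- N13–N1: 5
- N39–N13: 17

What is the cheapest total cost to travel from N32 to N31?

Shortest distances from N32:
N32: 0
N13: 20  (via N32)
N26: 24  (via N13)
N1: 25  (via N13)
N39: 29  (via N1)
N5: 31  (via N1)
N31: 35  (via N39)
Shortest route: N32–N13–N1–N39–N31 = 35.

35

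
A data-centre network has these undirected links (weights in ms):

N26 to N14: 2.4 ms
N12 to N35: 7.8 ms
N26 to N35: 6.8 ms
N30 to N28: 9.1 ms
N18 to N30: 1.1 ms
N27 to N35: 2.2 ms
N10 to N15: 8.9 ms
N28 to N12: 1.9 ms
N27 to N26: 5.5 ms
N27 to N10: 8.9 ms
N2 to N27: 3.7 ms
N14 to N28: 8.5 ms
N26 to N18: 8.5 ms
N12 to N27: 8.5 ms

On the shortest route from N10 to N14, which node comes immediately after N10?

Candidate routes:
N10 - N27 - N12 - N28 - N14: 8.9+8.5+1.9+8.5 = 27.8
N10 - N27 - N35 - N26 - N14: 8.9+2.2+6.8+2.4 = 20.3
N10 - N27 - N26 - N14: 8.9+5.5+2.4 = 16.8
The minimum is 16.8 ms via N10 - N27 - N26 - N14.
So from N10 the first move is to N27.

N27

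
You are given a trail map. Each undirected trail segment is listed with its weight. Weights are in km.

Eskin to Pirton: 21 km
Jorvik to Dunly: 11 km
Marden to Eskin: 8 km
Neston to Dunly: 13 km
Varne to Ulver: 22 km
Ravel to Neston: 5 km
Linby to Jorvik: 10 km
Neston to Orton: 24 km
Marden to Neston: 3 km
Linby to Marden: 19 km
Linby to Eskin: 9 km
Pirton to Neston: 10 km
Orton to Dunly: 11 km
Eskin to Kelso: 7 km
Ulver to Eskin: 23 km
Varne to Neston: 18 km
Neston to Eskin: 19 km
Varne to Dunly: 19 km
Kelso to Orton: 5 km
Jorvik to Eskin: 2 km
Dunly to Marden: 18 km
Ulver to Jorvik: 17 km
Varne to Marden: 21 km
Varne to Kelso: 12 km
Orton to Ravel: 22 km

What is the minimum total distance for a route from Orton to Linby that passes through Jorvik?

Best Orton to Jorvik: Orton–Kelso–Eskin–Jorvik costing 14
Best Jorvik to Linby: Jorvik–Linby costing 10
Total via Jorvik: 14 + 10 = 24 km.

24 km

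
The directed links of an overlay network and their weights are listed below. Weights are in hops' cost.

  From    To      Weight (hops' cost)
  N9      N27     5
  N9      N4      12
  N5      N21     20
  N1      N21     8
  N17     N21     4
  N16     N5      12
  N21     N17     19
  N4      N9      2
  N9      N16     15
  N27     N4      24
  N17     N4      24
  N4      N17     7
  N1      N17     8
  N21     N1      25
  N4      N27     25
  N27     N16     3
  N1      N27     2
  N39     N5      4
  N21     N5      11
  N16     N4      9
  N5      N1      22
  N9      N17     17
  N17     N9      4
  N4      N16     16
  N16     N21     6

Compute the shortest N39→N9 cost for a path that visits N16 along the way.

Shortest N39→N16: N39–N5–N1–N27–N16 = 31
Shortest N16→N9: N16–N4–N9 = 11
Total via N16: 31 + 11 = 42 hops' cost.

42 hops' cost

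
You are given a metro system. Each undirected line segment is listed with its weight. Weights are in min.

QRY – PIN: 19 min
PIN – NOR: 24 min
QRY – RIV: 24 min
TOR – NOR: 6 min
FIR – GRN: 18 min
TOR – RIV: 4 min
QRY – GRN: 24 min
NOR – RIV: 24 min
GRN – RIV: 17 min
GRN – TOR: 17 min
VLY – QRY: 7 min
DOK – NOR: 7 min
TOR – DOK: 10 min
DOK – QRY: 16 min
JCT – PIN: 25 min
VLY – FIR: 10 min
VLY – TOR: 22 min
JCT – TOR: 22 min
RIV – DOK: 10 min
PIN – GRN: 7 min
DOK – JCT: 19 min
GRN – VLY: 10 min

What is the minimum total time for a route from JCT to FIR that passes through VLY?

52 min

Shortest JCT→VLY: JCT–PIN–GRN–VLY = 42
Shortest VLY→FIR: VLY–FIR = 10
Total via VLY: 42 + 10 = 52 min.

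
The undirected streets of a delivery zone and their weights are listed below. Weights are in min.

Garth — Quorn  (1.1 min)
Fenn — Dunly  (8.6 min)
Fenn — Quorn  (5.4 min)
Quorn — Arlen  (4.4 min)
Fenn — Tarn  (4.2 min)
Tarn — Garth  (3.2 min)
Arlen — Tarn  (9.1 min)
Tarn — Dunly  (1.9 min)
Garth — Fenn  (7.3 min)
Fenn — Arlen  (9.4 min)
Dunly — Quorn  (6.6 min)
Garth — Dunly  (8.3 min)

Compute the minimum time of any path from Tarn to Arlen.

8.7 min

Candidate routes:
Tarn - Arlen: 9.1 = 9.1
Tarn - Garth - Quorn - Arlen: 3.2+1.1+4.4 = 8.7
Tarn - Dunly - Quorn - Arlen: 1.9+6.6+4.4 = 12.9
The minimum is 8.7 min via Tarn - Garth - Quorn - Arlen.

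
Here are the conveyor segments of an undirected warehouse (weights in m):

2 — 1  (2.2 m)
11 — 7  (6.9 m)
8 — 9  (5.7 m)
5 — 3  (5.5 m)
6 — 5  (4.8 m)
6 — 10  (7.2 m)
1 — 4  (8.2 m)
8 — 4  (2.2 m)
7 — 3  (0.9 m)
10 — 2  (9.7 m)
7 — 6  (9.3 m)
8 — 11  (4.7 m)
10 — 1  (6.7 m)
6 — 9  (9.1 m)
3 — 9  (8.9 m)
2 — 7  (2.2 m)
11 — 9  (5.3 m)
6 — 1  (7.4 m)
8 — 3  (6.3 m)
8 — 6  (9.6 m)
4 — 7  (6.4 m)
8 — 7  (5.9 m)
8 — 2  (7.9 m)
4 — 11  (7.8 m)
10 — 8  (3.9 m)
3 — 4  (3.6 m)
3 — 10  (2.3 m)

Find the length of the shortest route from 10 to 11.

8.6 m

Compare a few routes:
10–3–7–11: 2.3+0.9+6.9 = 10.1
10–8–11: 3.9+4.7 = 8.6
10–3–4–8–11: 2.3+3.6+2.2+4.7 = 12.8
Cheapest is 10–8–11 at 8.6 m.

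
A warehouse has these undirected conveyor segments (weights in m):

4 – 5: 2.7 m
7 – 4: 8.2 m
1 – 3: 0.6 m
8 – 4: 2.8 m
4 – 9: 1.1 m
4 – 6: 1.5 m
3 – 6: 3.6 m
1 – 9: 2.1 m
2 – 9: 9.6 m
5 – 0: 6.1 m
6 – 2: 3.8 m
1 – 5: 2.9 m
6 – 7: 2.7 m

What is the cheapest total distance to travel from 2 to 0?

14.1 m

Settle nodes by increasing distance from 2:
2: 0
6: 3.8  (via 2)
4: 5.3  (via 6)
9: 6.4  (via 4)
7: 6.5  (via 6)
3: 7.4  (via 6)
1: 8  (via 3)
5: 8  (via 4)
8: 8.1  (via 4)
0: 14.1  (via 5)
Shortest route: 2–6–4–5–0 = 14.1 m.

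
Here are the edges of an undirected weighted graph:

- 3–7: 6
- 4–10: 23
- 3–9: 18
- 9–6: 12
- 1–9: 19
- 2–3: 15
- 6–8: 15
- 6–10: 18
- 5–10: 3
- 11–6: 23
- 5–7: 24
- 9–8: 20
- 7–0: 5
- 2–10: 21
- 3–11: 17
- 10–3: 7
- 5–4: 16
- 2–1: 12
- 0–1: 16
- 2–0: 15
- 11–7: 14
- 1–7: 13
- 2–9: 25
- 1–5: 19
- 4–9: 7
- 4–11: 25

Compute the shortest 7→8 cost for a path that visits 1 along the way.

52

Shortest 7→1: 7 → 1 = 13
Best 1 to 8: 1 → 9 → 8 costing 39
Total via 1: 13 + 39 = 52.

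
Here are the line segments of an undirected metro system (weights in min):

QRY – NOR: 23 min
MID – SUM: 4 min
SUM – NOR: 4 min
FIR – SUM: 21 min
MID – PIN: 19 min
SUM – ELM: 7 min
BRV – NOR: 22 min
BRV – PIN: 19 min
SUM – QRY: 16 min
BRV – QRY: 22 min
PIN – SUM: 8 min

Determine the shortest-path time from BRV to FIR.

47 min

Enumerating some paths:
BRV - QRY - SUM - FIR: 22+16+21 = 59
BRV - NOR - SUM - FIR: 22+4+21 = 47
BRV - PIN - SUM - FIR: 19+8+21 = 48
BRV - PIN - MID - SUM - FIR: 19+19+4+21 = 63
The minimum is 47 min via BRV - NOR - SUM - FIR.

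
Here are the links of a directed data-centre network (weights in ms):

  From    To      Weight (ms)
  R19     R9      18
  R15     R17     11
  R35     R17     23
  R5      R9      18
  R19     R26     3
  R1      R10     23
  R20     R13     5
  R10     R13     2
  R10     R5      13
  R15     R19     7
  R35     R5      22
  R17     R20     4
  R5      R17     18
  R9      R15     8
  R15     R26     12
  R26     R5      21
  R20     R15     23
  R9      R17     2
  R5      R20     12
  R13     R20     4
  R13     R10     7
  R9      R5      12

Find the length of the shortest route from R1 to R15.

Candidate routes:
R1 - R10 - R5 - R9 - R15: 23+13+18+8 = 62
R1 - R10 - R13 - R20 - R15: 23+2+4+23 = 52
Cheapest is R1 - R10 - R13 - R20 - R15 at 52 ms.

52 ms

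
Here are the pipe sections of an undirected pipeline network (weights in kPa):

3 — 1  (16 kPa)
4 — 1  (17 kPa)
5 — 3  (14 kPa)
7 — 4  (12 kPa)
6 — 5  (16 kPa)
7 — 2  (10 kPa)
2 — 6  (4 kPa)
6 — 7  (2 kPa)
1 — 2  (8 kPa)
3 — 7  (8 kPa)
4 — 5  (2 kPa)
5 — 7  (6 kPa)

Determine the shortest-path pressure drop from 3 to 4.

Running Dijkstra from 3:
3: 0
7: 8  (via 3)
6: 10  (via 7)
2: 14  (via 6)
5: 14  (via 3)
1: 16  (via 3)
4: 16  (via 5)
Shortest route: 3–5–4 = 16 kPa.

16 kPa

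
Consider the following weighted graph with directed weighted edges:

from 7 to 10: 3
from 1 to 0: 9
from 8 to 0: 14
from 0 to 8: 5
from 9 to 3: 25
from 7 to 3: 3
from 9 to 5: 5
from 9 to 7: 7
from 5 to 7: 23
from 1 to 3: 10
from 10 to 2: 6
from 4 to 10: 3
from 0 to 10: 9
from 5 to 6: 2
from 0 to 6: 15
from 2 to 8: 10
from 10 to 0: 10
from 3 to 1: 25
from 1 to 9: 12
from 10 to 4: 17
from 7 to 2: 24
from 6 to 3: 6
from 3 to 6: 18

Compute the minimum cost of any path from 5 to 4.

43

Enumerating some paths:
5 → 7 → 10 → 4: 23+3+17 = 43
5 → 6 → 3 → 1 → 0 → 10 → 4: 2+6+25+9+9+17 = 68
Cheapest is 5 → 7 → 10 → 4 at 43.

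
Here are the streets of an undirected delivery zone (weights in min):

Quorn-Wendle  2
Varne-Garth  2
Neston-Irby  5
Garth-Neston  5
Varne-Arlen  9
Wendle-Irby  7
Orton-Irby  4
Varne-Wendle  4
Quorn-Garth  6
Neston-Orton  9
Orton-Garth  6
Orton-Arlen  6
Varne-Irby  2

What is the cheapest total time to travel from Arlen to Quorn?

Candidate routes:
Arlen → Orton → Garth → Quorn: 6+6+6 = 18
Arlen → Varne → Wendle → Quorn: 9+4+2 = 15
Arlen → Orton → Irby → Varne → Wendle → Quorn: 6+4+2+4+2 = 18
Arlen → Varne → Garth → Quorn: 9+2+6 = 17
Cheapest is Arlen → Varne → Wendle → Quorn at 15 min.

15 min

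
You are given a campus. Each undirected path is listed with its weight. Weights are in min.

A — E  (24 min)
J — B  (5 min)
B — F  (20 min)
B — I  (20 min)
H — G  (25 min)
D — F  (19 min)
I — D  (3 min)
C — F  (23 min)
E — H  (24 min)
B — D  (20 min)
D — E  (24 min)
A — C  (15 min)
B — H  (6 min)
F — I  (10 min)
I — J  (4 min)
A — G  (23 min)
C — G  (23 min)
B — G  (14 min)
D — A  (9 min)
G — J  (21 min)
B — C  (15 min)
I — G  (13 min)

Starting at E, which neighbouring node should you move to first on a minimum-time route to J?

D

Compare a few routes:
E–A–D–I–J: 24+9+3+4 = 40
E–H–B–J: 24+6+5 = 35
E–D–I–J: 24+3+4 = 31
E–D–B–J: 24+20+5 = 49
Cheapest is E–D–I–J at 31 min.
So from E the first move is to D.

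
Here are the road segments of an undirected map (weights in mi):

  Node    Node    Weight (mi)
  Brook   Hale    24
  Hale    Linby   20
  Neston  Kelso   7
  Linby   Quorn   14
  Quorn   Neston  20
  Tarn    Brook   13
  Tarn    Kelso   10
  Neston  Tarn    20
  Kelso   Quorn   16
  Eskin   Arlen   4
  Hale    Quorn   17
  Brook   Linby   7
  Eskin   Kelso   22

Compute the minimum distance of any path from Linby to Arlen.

Settle nodes by increasing distance from Linby:
Linby: 0
Brook: 7  (via Linby)
Quorn: 14  (via Linby)
Tarn: 20  (via Brook)
Hale: 20  (via Linby)
Kelso: 30  (via Quorn)
Neston: 34  (via Quorn)
Eskin: 52  (via Kelso)
Arlen: 56  (via Eskin)
Shortest route: Linby–Quorn–Kelso–Eskin–Arlen = 56 mi.

56 mi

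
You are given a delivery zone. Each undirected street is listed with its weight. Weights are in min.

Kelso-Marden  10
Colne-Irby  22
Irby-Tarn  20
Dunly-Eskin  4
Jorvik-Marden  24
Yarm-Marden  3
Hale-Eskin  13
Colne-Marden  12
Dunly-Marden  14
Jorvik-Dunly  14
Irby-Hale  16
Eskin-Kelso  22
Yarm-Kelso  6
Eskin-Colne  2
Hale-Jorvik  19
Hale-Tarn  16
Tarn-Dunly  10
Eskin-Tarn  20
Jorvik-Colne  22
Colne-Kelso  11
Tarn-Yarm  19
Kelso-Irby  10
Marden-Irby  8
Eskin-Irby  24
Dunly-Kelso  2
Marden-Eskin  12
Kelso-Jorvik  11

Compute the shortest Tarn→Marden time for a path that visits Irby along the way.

Shortest Tarn→Irby: Tarn → Irby = 20
Shortest Irby→Marden: Irby → Marden = 8
Total via Irby: 20 + 8 = 28 min.

28 min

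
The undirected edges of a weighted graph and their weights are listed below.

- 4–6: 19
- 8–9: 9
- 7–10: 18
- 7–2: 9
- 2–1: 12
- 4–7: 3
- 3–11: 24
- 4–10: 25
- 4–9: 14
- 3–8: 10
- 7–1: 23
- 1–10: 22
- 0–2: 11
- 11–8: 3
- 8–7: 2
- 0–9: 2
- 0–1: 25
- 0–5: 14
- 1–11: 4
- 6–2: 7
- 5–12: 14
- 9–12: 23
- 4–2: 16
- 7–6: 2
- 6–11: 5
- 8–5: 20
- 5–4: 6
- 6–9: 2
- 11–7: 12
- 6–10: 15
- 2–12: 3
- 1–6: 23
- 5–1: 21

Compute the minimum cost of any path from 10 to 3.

Enumerating some paths:
10–6–7–8–3: 15+2+2+10 = 29
10–7–8–3: 18+2+10 = 30
The minimum is 29 via 10–6–7–8–3.

29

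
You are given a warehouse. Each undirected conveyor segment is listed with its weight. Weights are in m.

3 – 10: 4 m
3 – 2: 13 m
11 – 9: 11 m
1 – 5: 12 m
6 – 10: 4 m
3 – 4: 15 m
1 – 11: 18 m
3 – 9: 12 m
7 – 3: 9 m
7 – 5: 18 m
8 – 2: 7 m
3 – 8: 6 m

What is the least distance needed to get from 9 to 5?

Compare a few routes:
9 → 3 → 7 → 5: 12+9+18 = 39
9 → 11 → 1 → 5: 11+18+12 = 41
The minimum is 39 m via 9 → 3 → 7 → 5.

39 m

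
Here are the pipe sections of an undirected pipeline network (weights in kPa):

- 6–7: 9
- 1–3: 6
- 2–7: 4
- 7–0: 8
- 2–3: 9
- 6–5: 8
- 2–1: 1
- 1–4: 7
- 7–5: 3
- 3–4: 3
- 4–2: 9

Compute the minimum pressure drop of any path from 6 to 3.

Compare a few routes:
6 - 7 - 2 - 1 - 3: 9+4+1+6 = 20
6 - 7 - 2 - 3: 9+4+9 = 22
6 - 5 - 7 - 2 - 1 - 3: 8+3+4+1+6 = 22
Cheapest is 6 - 7 - 2 - 1 - 3 at 20 kPa.

20 kPa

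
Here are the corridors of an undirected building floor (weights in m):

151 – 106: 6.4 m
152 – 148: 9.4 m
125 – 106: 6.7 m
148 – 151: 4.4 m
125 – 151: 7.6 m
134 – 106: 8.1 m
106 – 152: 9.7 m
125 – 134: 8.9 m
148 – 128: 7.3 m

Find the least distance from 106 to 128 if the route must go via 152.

Best 106 to 152: 106 → 152 costing 9.7
Shortest 152→128: 152 → 148 → 128 = 16.7
Total via 152: 9.7 + 16.7 = 26.4 m.

26.4 m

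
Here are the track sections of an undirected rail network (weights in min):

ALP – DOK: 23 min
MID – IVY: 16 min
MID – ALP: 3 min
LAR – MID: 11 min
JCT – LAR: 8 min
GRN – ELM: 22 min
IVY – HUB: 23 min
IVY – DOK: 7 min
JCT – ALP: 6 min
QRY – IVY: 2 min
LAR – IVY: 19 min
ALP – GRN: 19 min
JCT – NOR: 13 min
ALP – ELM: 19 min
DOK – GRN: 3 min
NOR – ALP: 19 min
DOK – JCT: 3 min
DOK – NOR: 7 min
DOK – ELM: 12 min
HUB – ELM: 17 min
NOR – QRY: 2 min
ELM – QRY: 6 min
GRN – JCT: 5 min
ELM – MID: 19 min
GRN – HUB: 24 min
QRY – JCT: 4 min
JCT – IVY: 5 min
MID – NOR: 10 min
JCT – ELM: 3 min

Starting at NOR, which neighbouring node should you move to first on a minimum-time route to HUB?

Candidate routes:
NOR–QRY–ELM–HUB: 2+6+17 = 25
NOR–QRY–IVY–HUB: 2+2+23 = 27
NOR–QRY–JCT–ELM–HUB: 2+4+3+17 = 26
Cheapest is NOR–QRY–ELM–HUB at 25 min.
So from NOR the first move is to QRY.

QRY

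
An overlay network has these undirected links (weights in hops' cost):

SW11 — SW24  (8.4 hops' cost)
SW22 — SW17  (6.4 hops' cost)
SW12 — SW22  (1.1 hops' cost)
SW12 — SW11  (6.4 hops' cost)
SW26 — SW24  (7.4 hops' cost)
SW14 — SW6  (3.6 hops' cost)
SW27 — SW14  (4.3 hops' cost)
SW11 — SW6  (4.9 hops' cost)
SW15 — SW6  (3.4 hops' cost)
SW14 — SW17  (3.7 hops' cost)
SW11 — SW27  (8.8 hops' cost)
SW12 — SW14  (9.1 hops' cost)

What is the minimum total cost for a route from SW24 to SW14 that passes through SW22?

26 hops' cost

Shortest SW24→SW22: SW24 → SW11 → SW12 → SW22 = 15.9
Shortest SW22→SW14: SW22 → SW17 → SW14 = 10.1
Total via SW22: 15.9 + 10.1 = 26 hops' cost.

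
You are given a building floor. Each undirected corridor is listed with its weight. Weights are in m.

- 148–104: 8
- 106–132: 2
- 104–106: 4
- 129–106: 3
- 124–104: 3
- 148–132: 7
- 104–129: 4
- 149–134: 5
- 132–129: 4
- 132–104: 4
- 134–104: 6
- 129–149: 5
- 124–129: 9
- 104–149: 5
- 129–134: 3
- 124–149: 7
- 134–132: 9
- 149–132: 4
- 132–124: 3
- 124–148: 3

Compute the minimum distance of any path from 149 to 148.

10 m

Running Dijkstra from 149:
149: 0
132: 4  (via 149)
129: 5  (via 149)
134: 5  (via 149)
104: 5  (via 149)
106: 6  (via 132)
124: 7  (via 149)
148: 10  (via 124)
Shortest route: 149 → 124 → 148 = 10 m.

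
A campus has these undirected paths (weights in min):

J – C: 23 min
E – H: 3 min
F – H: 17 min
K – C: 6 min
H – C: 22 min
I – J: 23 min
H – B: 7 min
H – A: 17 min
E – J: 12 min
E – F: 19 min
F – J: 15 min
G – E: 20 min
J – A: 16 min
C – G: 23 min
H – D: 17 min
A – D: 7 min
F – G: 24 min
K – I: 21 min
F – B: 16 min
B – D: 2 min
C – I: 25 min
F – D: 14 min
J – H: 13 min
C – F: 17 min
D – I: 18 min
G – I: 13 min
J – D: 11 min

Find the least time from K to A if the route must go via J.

45 min

Best K to J: K–C–J costing 29
Shortest J→A: J–A = 16
Total via J: 29 + 16 = 45 min.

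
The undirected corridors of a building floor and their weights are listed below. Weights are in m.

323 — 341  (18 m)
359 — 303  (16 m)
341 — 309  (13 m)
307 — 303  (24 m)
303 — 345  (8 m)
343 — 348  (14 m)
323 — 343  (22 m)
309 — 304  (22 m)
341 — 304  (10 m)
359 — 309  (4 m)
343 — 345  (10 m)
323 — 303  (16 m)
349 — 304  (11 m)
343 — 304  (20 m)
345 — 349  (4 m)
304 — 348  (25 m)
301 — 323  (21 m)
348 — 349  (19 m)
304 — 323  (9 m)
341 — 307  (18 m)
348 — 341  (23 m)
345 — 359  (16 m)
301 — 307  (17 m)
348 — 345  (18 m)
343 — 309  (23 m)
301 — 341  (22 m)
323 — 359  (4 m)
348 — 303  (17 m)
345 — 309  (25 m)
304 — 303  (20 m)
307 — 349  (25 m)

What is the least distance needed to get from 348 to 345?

Running Dijkstra from 348:
348: 0
343: 14  (via 348)
303: 17  (via 348)
345: 18  (via 348)
Shortest route: 348 → 345 = 18 m.

18 m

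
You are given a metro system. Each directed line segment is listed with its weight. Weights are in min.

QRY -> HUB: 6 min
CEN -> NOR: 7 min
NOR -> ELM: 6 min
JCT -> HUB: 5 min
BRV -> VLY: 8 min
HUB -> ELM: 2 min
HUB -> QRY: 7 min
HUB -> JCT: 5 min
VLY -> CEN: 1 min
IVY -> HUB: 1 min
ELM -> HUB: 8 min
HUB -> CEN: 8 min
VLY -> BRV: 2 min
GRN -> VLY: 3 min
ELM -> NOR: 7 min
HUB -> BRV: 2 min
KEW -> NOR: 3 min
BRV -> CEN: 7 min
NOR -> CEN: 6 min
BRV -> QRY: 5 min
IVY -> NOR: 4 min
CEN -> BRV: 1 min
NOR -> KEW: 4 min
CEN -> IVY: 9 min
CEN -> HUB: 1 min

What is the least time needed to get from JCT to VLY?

Shortest distances from JCT:
JCT: 0
HUB: 5  (via JCT)
BRV: 7  (via HUB)
ELM: 7  (via HUB)
QRY: 12  (via HUB)
CEN: 13  (via HUB)
NOR: 14  (via ELM)
VLY: 15  (via BRV)
Shortest route: JCT–HUB–BRV–VLY = 15 min.

15 min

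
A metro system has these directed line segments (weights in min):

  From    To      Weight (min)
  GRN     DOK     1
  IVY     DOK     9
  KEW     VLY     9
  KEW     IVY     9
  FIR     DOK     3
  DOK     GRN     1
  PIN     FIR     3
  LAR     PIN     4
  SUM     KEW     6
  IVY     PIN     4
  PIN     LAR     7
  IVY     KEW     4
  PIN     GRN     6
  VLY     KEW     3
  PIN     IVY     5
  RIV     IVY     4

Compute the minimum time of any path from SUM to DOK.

24 min

Shortest distances from SUM:
SUM: 0
KEW: 6  (via SUM)
IVY: 15  (via KEW)
VLY: 15  (via KEW)
PIN: 19  (via IVY)
FIR: 22  (via PIN)
DOK: 24  (via IVY)
Shortest route: SUM–KEW–IVY–DOK = 24 min.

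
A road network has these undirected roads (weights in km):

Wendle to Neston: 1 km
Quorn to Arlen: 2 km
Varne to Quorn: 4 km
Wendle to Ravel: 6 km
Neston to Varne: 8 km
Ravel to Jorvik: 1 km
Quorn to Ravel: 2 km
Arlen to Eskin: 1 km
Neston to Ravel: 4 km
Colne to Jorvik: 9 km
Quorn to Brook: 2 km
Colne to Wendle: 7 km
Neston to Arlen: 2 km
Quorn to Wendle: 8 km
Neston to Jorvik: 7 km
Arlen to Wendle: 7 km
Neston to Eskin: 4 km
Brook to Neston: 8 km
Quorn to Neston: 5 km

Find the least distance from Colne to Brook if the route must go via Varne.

Shortest Colne→Varne: Colne–Wendle–Neston–Varne = 16
Best Varne to Brook: Varne–Quorn–Brook costing 6
Total via Varne: 16 + 6 = 22 km.

22 km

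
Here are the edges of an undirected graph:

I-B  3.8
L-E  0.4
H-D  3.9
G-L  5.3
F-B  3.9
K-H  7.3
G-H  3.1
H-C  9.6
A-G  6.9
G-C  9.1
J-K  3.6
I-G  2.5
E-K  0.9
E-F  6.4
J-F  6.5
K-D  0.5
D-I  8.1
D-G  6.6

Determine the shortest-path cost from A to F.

17.1

Settle nodes by increasing distance from A:
A: 0
G: 6.9  (via A)
I: 9.4  (via G)
H: 10  (via G)
L: 12.2  (via G)
E: 12.6  (via L)
B: 13.2  (via I)
D: 13.5  (via G)
K: 13.5  (via E)
C: 16  (via G)
F: 17.1  (via B)
Shortest route: A–G–I–B–F = 17.1.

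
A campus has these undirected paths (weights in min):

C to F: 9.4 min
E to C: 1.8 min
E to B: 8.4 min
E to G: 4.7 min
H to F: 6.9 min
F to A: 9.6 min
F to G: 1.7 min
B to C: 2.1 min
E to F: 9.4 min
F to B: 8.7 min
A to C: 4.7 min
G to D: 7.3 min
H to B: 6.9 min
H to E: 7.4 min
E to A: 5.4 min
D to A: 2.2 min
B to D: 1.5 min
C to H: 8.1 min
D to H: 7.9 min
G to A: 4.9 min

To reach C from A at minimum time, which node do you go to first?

C

Compare a few routes:
A → C: 4.7 = 4.7
A → D → B → C: 2.2+1.5+2.1 = 5.8
Cheapest is A → C at 4.7 min.
So from A the first move is to C.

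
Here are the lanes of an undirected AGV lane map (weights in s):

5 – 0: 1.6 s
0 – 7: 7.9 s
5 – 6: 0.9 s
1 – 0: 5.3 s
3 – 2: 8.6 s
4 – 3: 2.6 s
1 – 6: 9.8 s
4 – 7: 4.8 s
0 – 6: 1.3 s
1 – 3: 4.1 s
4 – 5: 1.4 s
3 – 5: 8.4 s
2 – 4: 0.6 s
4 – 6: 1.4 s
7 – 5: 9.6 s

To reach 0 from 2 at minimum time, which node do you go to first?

Enumerating some paths:
2 - 4 - 6 - 5 - 0: 0.6+1.4+0.9+1.6 = 4.5
2 - 4 - 5 - 0: 0.6+1.4+1.6 = 3.6
2 - 4 - 6 - 0: 0.6+1.4+1.3 = 3.3
2 - 4 - 5 - 6 - 0: 0.6+1.4+0.9+1.3 = 4.2
The minimum is 3.3 s via 2 - 4 - 6 - 0.
So from 2 the first move is to 4.

4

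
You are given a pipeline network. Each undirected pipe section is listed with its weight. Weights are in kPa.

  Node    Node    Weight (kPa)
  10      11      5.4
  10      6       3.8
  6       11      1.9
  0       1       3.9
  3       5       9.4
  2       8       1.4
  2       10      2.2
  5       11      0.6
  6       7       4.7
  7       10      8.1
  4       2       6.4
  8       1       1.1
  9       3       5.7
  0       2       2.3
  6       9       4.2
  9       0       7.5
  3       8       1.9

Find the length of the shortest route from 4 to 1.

8.9 kPa

Compare a few routes:
4 → 2 → 8 → 1: 6.4+1.4+1.1 = 8.9
4 → 2 → 0 → 1: 6.4+2.3+3.9 = 12.6
Cheapest is 4 → 2 → 8 → 1 at 8.9 kPa.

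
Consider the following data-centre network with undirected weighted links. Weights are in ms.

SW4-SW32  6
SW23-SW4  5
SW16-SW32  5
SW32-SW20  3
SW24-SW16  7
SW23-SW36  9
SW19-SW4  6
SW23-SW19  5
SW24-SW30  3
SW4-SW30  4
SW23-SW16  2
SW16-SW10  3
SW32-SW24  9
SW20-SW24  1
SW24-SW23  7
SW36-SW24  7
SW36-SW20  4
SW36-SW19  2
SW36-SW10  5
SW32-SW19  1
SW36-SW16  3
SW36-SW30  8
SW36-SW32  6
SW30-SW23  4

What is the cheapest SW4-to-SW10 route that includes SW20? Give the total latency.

Best SW4 to SW20: SW4–SW30–SW24–SW20 costing 8
Shortest SW20→SW10: SW20–SW36–SW10 = 9
Total via SW20: 8 + 9 = 17 ms.

17 ms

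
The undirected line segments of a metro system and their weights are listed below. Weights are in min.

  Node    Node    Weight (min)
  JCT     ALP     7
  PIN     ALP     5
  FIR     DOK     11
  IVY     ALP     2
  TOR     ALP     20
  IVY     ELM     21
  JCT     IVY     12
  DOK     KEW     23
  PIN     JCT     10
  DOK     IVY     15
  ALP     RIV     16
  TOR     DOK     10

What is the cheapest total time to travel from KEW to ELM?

59 min

Compare a few routes:
KEW–DOK–TOR–ALP–IVY–ELM: 23+10+20+2+21 = 76
KEW–DOK–TOR–ALP–JCT–IVY–ELM: 23+10+20+7+12+21 = 93
KEW–DOK–IVY–ELM: 23+15+21 = 59
The minimum is 59 min via KEW–DOK–IVY–ELM.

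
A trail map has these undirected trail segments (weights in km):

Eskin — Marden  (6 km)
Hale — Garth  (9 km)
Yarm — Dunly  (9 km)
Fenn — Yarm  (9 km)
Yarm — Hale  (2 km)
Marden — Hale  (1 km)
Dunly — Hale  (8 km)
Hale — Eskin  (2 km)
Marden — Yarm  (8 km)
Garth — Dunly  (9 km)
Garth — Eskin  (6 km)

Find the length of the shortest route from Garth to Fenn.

Enumerating some paths:
Garth - Hale - Yarm - Fenn: 9+2+9 = 20
Garth - Eskin - Hale - Yarm - Fenn: 6+2+2+9 = 19
Cheapest is Garth - Eskin - Hale - Yarm - Fenn at 19 km.

19 km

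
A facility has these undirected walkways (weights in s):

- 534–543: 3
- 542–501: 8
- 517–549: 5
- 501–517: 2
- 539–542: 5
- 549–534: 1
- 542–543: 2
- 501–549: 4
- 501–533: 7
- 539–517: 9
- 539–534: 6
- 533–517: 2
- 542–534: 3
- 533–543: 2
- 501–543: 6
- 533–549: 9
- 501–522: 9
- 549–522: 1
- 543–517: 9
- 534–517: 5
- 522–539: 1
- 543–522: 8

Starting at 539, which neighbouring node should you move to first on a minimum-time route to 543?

522

Enumerating some paths:
539 - 522 - 549 - 534 - 543: 1+1+1+3 = 6
539 - 522 - 543: 1+8 = 9
539 - 522 - 549 - 534 - 542 - 543: 1+1+1+3+2 = 8
539 - 542 - 543: 5+2 = 7
Cheapest is 539 - 522 - 549 - 534 - 543 at 6 s.
So from 539 the first move is to 522.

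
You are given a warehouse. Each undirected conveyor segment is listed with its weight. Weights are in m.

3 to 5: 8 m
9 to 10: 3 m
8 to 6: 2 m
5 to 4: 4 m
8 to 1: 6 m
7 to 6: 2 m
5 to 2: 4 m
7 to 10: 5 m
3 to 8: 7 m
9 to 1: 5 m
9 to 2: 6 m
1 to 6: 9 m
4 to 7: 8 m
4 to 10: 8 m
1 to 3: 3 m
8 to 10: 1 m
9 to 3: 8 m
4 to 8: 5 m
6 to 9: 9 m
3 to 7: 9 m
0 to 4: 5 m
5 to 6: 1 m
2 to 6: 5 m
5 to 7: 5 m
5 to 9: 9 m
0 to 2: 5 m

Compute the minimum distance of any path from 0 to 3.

17 m

Shortest distances from 0:
0: 0
2: 5  (via 0)
4: 5  (via 0)
5: 9  (via 2)
6: 10  (via 2)
8: 10  (via 4)
9: 11  (via 2)
10: 11  (via 8)
7: 12  (via 6)
1: 16  (via 8)
3: 17  (via 5)
Shortest route: 0 → 2 → 5 → 3 = 17 m.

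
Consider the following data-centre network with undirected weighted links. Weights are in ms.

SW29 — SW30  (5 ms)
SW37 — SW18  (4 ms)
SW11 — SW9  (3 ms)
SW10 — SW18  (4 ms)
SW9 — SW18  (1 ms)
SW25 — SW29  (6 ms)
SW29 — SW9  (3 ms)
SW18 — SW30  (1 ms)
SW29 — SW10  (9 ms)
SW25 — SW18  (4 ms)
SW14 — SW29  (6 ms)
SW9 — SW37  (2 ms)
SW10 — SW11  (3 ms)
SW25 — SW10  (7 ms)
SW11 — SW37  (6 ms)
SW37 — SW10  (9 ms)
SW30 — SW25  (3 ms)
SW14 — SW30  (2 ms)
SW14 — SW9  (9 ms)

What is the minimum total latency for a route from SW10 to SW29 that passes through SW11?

Shortest SW10→SW11: SW10–SW11 = 3
Best SW11 to SW29: SW11–SW9–SW29 costing 6
Total via SW11: 3 + 6 = 9 ms.

9 ms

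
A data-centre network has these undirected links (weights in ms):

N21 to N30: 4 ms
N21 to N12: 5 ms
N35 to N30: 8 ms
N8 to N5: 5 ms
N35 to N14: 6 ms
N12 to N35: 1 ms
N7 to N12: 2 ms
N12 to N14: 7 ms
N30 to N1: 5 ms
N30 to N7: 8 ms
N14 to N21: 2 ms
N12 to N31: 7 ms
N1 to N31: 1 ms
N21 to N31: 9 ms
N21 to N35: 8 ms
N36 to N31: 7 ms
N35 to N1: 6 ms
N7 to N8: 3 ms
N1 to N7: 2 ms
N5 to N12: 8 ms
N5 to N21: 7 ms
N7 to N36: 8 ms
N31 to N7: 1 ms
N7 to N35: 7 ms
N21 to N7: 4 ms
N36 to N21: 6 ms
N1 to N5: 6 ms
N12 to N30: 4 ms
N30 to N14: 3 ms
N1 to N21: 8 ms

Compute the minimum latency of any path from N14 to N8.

9 ms

Shortest distances from N14:
N14: 0
N21: 2  (via N14)
N30: 3  (via N14)
N7: 6  (via N21)
N35: 6  (via N14)
N12: 7  (via N14)
N31: 7  (via N7)
N36: 8  (via N21)
N1: 8  (via N30)
N8: 9  (via N7)
Shortest route: N14 → N21 → N7 → N8 = 9 ms.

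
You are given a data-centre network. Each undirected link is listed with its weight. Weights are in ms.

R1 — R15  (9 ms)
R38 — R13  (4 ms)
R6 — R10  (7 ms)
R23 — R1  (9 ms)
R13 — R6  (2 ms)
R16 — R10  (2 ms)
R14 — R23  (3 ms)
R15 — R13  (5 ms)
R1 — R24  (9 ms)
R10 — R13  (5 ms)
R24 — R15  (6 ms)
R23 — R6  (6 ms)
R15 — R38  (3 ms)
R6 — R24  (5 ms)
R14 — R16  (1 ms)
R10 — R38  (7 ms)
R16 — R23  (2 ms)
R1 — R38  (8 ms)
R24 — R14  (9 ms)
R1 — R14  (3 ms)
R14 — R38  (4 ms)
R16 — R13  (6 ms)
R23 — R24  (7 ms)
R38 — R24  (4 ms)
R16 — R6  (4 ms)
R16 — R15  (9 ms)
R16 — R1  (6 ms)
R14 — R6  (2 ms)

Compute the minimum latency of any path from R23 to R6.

Candidate routes:
R23 - R14 - R6: 3+2 = 5
R23 - R6: 6 = 6
Cheapest is R23 - R14 - R6 at 5 ms.

5 ms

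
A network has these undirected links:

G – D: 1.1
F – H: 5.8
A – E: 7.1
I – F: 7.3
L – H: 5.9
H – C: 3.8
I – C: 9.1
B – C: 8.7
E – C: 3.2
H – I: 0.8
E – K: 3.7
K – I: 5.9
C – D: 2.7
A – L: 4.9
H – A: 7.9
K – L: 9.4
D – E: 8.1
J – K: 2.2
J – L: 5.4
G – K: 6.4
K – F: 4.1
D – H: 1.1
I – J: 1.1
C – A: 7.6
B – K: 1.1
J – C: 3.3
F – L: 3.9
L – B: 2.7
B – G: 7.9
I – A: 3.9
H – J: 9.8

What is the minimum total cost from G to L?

8.1

Settle nodes by increasing distance from G:
G: 0
D: 1.1  (via G)
H: 2.2  (via D)
I: 3  (via H)
C: 3.8  (via D)
J: 4.1  (via I)
K: 6.3  (via J)
A: 6.9  (via I)
E: 7  (via C)
B: 7.4  (via K)
F: 8  (via H)
L: 8.1  (via H)
Shortest route: G → D → H → L = 8.1.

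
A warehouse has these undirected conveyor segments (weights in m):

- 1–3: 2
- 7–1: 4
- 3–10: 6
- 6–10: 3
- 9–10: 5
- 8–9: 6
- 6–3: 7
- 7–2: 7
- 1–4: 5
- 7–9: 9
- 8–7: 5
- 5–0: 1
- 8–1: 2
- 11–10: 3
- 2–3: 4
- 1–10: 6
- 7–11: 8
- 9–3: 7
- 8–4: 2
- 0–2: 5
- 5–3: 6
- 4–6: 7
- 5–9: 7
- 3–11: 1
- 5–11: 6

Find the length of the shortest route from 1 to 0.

9 m

Running Dijkstra from 1:
1: 0
3: 2  (via 1)
8: 2  (via 1)
11: 3  (via 3)
4: 4  (via 8)
7: 4  (via 1)
2: 6  (via 3)
10: 6  (via 1)
5: 8  (via 3)
9: 8  (via 8)
0: 9  (via 5)
Shortest route: 1–3–5–0 = 9 m.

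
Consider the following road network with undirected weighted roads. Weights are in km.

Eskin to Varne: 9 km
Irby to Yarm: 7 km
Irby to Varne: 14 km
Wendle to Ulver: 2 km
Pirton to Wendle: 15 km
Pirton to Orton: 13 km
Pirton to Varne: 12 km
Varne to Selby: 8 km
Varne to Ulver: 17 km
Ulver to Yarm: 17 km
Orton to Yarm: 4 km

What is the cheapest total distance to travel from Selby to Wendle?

Enumerating some paths:
Selby - Varne - Irby - Yarm - Ulver - Wendle: 8+14+7+17+2 = 48
Selby - Varne - Pirton - Wendle: 8+12+15 = 35
Selby - Varne - Ulver - Wendle: 8+17+2 = 27
The minimum is 27 km via Selby - Varne - Ulver - Wendle.

27 km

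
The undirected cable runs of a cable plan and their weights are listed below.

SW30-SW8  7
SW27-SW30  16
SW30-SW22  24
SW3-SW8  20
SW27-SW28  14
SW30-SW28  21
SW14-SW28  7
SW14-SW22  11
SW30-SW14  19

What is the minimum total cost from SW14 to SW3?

Shortest distances from SW14:
SW14: 0
SW28: 7  (via SW14)
SW22: 11  (via SW14)
SW30: 19  (via SW14)
SW27: 21  (via SW28)
SW8: 26  (via SW30)
SW3: 46  (via SW8)
Shortest route: SW14 → SW30 → SW8 → SW3 = 46.

46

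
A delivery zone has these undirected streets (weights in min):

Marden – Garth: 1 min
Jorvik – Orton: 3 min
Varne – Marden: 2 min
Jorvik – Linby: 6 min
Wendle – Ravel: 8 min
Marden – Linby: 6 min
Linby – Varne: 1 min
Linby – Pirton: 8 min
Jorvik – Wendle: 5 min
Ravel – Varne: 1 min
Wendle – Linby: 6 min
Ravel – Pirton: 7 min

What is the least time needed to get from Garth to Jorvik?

10 min

Compare a few routes:
Garth - Marden - Varne - Linby - Wendle - Jorvik: 1+2+1+6+5 = 15
Garth - Marden - Linby - Jorvik: 1+6+6 = 13
Garth - Marden - Varne - Linby - Jorvik: 1+2+1+6 = 10
Cheapest is Garth - Marden - Varne - Linby - Jorvik at 10 min.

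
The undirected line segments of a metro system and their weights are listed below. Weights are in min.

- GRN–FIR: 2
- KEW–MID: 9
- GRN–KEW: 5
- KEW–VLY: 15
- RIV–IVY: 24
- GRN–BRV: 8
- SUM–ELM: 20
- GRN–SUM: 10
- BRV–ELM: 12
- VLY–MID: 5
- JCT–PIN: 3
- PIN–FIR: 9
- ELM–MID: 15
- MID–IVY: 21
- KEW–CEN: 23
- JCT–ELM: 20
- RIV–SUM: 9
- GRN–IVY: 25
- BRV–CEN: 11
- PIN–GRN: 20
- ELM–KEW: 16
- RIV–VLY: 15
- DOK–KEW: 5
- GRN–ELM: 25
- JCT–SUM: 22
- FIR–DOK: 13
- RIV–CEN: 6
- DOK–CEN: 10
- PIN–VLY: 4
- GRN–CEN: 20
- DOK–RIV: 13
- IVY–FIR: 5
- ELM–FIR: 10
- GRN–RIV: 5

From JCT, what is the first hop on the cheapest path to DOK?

PIN

Enumerating some paths:
JCT → PIN → FIR → DOK: 3+9+13 = 25
JCT → PIN → FIR → GRN → KEW → DOK: 3+9+2+5+5 = 24
The minimum is 24 min via JCT → PIN → FIR → GRN → KEW → DOK.
So from JCT the first move is to PIN.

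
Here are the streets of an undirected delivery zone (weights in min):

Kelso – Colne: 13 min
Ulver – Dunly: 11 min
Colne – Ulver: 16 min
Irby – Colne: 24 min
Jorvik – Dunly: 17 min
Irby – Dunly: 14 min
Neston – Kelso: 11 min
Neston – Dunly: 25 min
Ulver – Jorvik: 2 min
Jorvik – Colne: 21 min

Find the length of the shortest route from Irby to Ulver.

25 min

Candidate routes:
Irby - Colne - Ulver: 24+16 = 40
Irby - Dunly - Ulver: 14+11 = 25
Irby - Dunly - Jorvik - Ulver: 14+17+2 = 33
Cheapest is Irby - Dunly - Ulver at 25 min.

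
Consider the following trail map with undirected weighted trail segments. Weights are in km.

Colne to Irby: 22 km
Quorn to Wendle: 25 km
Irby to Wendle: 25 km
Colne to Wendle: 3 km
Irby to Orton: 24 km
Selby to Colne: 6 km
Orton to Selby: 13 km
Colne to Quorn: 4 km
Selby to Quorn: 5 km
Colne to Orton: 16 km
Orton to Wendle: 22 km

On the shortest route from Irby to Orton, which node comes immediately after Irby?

Candidate routes:
Irby → Colne → Orton: 22+16 = 38
Irby → Orton: 24 = 24
Cheapest is Irby → Orton at 24 km.
So from Irby the first move is to Orton.

Orton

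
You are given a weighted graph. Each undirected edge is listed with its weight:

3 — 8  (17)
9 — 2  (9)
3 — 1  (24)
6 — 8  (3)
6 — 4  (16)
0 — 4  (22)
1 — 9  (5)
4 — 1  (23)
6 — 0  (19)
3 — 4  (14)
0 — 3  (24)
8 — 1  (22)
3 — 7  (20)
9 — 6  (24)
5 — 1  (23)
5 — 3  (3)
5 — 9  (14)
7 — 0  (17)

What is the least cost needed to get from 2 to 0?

50

Compare a few routes:
2–9–6–0: 9+24+19 = 52
2–9–1–8–6–0: 9+5+22+3+19 = 58
2–9–5–3–0: 9+14+3+24 = 50
The minimum is 50 via 2–9–5–3–0.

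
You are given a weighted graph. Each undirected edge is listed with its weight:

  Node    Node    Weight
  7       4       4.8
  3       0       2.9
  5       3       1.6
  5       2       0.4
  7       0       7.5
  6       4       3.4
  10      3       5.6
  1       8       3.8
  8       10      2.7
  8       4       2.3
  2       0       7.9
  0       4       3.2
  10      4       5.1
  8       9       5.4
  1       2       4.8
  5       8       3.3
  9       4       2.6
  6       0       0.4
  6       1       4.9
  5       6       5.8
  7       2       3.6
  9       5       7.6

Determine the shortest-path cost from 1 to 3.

6.8

Candidate routes:
1–8–10–3: 3.8+2.7+5.6 = 12.1
1–6–0–3: 4.9+0.4+2.9 = 8.2
1–2–5–3: 4.8+0.4+1.6 = 6.8
1–8–5–3: 3.8+3.3+1.6 = 8.7
Cheapest is 1–2–5–3 at 6.8.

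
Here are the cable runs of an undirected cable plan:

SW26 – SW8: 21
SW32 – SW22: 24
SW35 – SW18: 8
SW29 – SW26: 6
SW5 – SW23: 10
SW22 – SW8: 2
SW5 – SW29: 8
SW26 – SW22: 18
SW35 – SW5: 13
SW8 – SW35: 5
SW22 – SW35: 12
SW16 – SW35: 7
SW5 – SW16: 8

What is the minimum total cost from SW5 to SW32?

44

Shortest distances from SW5:
SW5: 0
SW16: 8  (via SW5)
SW29: 8  (via SW5)
SW23: 10  (via SW5)
SW35: 13  (via SW5)
SW26: 14  (via SW29)
SW8: 18  (via SW35)
SW22: 20  (via SW8)
SW18: 21  (via SW35)
SW32: 44  (via SW22)
Shortest route: SW5–SW35–SW8–SW22–SW32 = 44.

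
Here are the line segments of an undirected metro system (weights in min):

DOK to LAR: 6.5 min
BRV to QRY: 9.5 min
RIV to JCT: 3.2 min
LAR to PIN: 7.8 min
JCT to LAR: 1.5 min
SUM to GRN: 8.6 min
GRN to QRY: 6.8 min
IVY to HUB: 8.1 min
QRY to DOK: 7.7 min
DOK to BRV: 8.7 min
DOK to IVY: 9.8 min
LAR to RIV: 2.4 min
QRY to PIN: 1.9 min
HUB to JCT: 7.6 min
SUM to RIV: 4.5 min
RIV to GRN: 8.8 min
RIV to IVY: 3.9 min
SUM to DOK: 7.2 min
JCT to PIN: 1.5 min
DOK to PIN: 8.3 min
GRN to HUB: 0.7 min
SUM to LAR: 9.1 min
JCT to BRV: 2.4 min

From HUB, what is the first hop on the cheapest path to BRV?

Enumerating some paths:
HUB → GRN → RIV → JCT → BRV: 0.7+8.8+3.2+2.4 = 15.1
HUB → GRN → QRY → PIN → JCT → BRV: 0.7+6.8+1.9+1.5+2.4 = 13.3
HUB → GRN → RIV → LAR → JCT → BRV: 0.7+8.8+2.4+1.5+2.4 = 15.8
HUB → JCT → BRV: 7.6+2.4 = 10
Cheapest is HUB → JCT → BRV at 10 min.
So from HUB the first move is to JCT.

JCT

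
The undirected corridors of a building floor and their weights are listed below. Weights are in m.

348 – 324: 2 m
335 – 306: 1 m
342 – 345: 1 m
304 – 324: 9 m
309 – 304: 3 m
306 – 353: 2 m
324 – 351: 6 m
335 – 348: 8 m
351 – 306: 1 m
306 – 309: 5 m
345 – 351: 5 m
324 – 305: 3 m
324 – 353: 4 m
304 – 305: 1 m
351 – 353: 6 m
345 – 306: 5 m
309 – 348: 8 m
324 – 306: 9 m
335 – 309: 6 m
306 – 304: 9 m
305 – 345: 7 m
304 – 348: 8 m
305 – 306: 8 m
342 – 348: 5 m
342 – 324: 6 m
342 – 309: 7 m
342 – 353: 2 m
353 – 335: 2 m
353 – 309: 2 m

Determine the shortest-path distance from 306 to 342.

4 m

Candidate routes:
306–335–353–342: 1+2+2 = 5
306–353–342: 2+2 = 4
306–345–342: 5+1 = 6
Cheapest is 306–353–342 at 4 m.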